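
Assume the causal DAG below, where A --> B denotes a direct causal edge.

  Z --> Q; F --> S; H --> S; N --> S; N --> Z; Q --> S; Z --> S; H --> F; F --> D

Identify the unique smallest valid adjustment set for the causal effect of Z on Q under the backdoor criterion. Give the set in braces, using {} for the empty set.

Variables eligible for adjustment (non-descendants of Z, excluding Z and Q): {D, F, H, N}.
Backdoor paths from Z to Q:
  P1: Z <- N -> S <- Q
Each backdoor path contains an unconditioned collider, so every path is already blocked with the empty conditioning set:
  P1: blocked at collider S (neither it nor any descendant is in the conditioning set).
The empty set is therefore the unique smallest valid set.

{}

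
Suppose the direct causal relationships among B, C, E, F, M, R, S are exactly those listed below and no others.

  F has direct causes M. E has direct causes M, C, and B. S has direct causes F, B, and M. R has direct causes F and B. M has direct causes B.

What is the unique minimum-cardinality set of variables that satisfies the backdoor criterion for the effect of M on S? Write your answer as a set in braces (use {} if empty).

{B}

Variables eligible for adjustment (non-descendants of M, excluding M and S): {B, C}.
Backdoor paths from M to S:
  P1: M <- B -> S
  P2: M <- B -> R <- F -> S
The empty set is not sufficient: P1 (M <- B -> S) has no collider blocking it and no conditioned non-collider, so it is open.
Try {B}:
  P1: blocked at fork node B ∈ conditioning set.
  P2: blocked at fork node B ∈ conditioning set.
{B} contains no descendant of M and blocks every backdoor path.
No other singleton works — e.g. {C} leaves P1 open — so {B} is the unique smallest valid adjustment set.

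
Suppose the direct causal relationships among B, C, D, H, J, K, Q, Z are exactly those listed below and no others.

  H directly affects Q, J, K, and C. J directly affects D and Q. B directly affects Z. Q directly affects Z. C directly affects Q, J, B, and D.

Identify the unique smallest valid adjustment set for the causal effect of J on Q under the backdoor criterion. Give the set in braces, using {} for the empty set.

Variables eligible for adjustment (non-descendants of J, excluding J and Q): {B, C, H, K}.
Backdoor paths from J to Q:
  P1: J <- H -> C -> B -> Z <- Q
  P2: J <- H -> C -> Q
  P3: J <- H -> Q
  P4: J <- C <- H -> Q
  P5: J <- C -> B -> Z <- Q
  P6: J <- C -> Q
The empty set is not sufficient: P2 (J <- H -> C -> Q) has no collider blocking it and no conditioned non-collider, so it is open.
Try {C, H}:
  P1: blocked at fork node H ∈ conditioning set.
  P2: blocked at fork node H ∈ conditioning set.
  P3: blocked at fork node H ∈ conditioning set.
  P4: blocked at chain node C ∈ conditioning set.
  P5: blocked at fork node C ∈ conditioning set.
  P6: blocked at fork node C ∈ conditioning set.
{C, H} contains no descendant of J and blocks every backdoor path.
Every element of {C, H} is needed (dropping C leaves P6 open; dropping H leaves P3 open), so no proper subset is valid.
Among all size-2 subsets of the eligible variables, only {C, H} blocks every backdoor path, so it is the unique smallest valid adjustment set.

{C, H}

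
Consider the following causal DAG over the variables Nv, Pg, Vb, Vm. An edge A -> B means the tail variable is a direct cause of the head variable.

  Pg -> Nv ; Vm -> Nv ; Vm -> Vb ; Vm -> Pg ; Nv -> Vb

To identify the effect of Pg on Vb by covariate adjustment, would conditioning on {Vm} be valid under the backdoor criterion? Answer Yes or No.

Backdoor paths from Pg to Vb (paths whose first edge points into Pg):
  P1: Pg <- Vm -> Nv -> Vb
  P2: Pg <- Vm -> Vb
Condition 1 (no descendant of Pg in the set): holds — descendants of Pg are {Nv, Vb}; none are in {Vm}.
Condition 2 (every backdoor path blocked by {Vm}):
  P1: blocked at fork node Vm ∈ conditioning set.
  P2: blocked at fork node Vm ∈ conditioning set.
{Vm} satisfies the backdoor criterion.

Yes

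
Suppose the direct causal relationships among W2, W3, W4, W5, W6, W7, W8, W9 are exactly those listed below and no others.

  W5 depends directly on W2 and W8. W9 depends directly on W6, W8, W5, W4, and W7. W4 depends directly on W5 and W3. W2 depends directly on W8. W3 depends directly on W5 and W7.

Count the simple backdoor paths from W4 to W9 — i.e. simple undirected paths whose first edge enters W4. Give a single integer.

A backdoor path from W4 to W9 is any simple undirected path whose first edge points into W4 (i.e. leaves W4 via a parent).
Parents of W4: {W3, W5}.
Enumerating:
  P1: W4 <- W5 <- W8 -> W9
  P2: W4 <- W5 <- W2 <- W8 -> W9
  P3: W4 <- W5 -> W3 <- W7 -> W9
  P4: W4 <- W5 -> W9
  P5: W4 <- W3 <- W7 -> W9
  P6: W4 <- W3 <- W5 <- W8 -> W9
  P7: W4 <- W3 <- W5 <- W2 <- W8 -> W9
  P8: W4 <- W3 <- W5 -> W9
That exhausts the simple backdoor paths. Count: 8.

8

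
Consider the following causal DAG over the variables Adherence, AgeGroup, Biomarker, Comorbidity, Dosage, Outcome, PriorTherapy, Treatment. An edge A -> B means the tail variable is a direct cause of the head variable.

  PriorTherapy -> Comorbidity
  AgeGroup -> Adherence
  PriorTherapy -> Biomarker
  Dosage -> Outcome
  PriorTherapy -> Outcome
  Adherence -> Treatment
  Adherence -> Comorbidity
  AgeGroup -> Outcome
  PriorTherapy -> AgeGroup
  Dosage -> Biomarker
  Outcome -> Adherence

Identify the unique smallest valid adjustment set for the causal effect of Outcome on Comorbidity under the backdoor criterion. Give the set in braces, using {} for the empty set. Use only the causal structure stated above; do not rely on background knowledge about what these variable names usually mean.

Variables eligible for adjustment (non-descendants of Outcome, excluding Outcome and Comorbidity): {AgeGroup, Biomarker, Dosage, PriorTherapy}.
Backdoor paths from Outcome to Comorbidity:
  P1: Outcome <- PriorTherapy -> AgeGroup -> Adherence -> Comorbidity
  P2: Outcome <- PriorTherapy -> Comorbidity
  P3: Outcome <- Dosage -> Biomarker <- PriorTherapy -> AgeGroup -> Adherence -> Comorbidity
  P4: Outcome <- Dosage -> Biomarker <- PriorTherapy -> Comorbidity
  P5: Outcome <- AgeGroup <- PriorTherapy -> Comorbidity
  P6: Outcome <- AgeGroup -> Adherence -> Comorbidity
The empty set is not sufficient: P1 (Outcome <- PriorTherapy -> AgeGroup -> Adherence -> Comorbidity) has no collider blocking it and no conditioned non-collider, so it is open.
Try {AgeGroup, PriorTherapy}:
  P1: blocked at fork node PriorTherapy ∈ conditioning set.
  P2: blocked at fork node PriorTherapy ∈ conditioning set.
  P3: blocked at collider Biomarker (neither it nor any descendant is in the conditioning set).
  P4: blocked at collider Biomarker (neither it nor any descendant is in the conditioning set).
  P5: blocked at chain node AgeGroup ∈ conditioning set.
  P6: blocked at fork node AgeGroup ∈ conditioning set.
{AgeGroup, PriorTherapy} contains no descendant of Outcome and blocks every backdoor path.
Every element of {AgeGroup, PriorTherapy} is needed (dropping AgeGroup leaves P6 open; dropping PriorTherapy leaves P2 open), so no proper subset is valid.
Among all size-2 subsets of the eligible variables, only {AgeGroup, PriorTherapy} blocks every backdoor path, so it is the unique smallest valid adjustment set.

{AgeGroup, PriorTherapy}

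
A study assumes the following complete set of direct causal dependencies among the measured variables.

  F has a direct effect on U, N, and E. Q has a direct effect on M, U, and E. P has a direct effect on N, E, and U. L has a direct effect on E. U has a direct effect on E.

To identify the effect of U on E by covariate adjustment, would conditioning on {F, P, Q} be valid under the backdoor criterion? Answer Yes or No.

Yes

Backdoor paths from U to E (paths whose first edge points into U):
  P1: U <- Q -> E
  P2: U <- F -> E
  P3: U <- F -> N <- P -> E
  P4: U <- P -> E
  P5: U <- P -> N <- F -> E
Condition 1 (no descendant of U in the set): holds — descendants of U are {E}; none are in {F, P, Q}.
Condition 2 (every backdoor path blocked by {F, P, Q}):
  P1: blocked at fork node Q ∈ conditioning set.
  P2: blocked at fork node F ∈ conditioning set.
  P3: blocked at fork node F ∈ conditioning set.
  P4: blocked at fork node P ∈ conditioning set.
  P5: blocked at fork node P ∈ conditioning set.
{F, P, Q} satisfies the backdoor criterion.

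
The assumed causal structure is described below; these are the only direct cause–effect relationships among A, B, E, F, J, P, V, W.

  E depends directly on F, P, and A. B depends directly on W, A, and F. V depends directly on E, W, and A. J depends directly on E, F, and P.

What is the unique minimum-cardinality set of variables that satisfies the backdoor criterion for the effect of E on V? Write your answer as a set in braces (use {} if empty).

{A}

Variables eligible for adjustment (non-descendants of E, excluding E and V): {A, B, F, P, W}.
Backdoor paths from E to V:
  P1: E <- F -> B <- A -> V
  P2: E <- F -> B <- W -> V
  P3: E <- A -> B <- W -> V
  P4: E <- A -> V
  P5: E <- P -> J <- F -> B <- A -> V
  P6: E <- P -> J <- F -> B <- W -> V
The empty set is not sufficient: P4 (E <- A -> V) has no collider blocking it and no conditioned non-collider, so it is open.
Try {A}:
  P1: blocked at collider B (neither it nor any descendant is in the conditioning set).
  P2: blocked at collider B (neither it nor any descendant is in the conditioning set).
  P3: blocked at fork node A ∈ conditioning set.
  P4: blocked at fork node A ∈ conditioning set.
  P5: blocked at collider J (neither it nor any descendant is in the conditioning set).
  P6: blocked at collider J (neither it nor any descendant is in the conditioning set).
{A} contains no descendant of E and blocks every backdoor path.
No other singleton works — e.g. {F} leaves P4 open — so {A} is the unique smallest valid adjustment set.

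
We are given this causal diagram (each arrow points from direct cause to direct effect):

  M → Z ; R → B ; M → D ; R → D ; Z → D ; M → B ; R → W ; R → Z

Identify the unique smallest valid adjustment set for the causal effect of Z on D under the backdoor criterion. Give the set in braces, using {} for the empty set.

{M, R}

Variables eligible for adjustment (non-descendants of Z, excluding Z and D): {B, M, R, W}.
Backdoor paths from Z to D:
  P1: Z <- R -> D
  P2: Z <- R -> B <- M -> D
  P3: Z <- M -> D
  P4: Z <- M -> B <- R -> D
The empty set is not sufficient: P1 (Z <- R -> D) has no collider blocking it and no conditioned non-collider, so it is open.
Try {M, R}:
  P1: blocked at fork node R ∈ conditioning set.
  P2: blocked at fork node R ∈ conditioning set.
  P3: blocked at fork node M ∈ conditioning set.
  P4: blocked at fork node M ∈ conditioning set.
{M, R} contains no descendant of Z and blocks every backdoor path.
Every element of {M, R} is needed (dropping M leaves P3 open; dropping R leaves P1 open), so no proper subset is valid.
Among all size-2 subsets of the eligible variables, only {M, R} blocks every backdoor path, so it is the unique smallest valid adjustment set.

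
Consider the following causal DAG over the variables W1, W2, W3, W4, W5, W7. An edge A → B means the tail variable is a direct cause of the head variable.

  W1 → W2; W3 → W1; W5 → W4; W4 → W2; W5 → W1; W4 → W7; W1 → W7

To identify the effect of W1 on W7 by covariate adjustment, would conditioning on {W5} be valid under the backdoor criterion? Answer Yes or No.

Yes

Backdoor paths from W1 to W7 (paths whose first edge points into W1):
  P1: W1 <- W5 -> W4 -> W7
Condition 1 (no descendant of W1 in the set): holds — descendants of W1 are {W2, W7}; none are in {W5}.
Condition 2 (every backdoor path blocked by {W5}):
  P1: blocked at fork node W5 ∈ conditioning set.
{W5} satisfies the backdoor criterion.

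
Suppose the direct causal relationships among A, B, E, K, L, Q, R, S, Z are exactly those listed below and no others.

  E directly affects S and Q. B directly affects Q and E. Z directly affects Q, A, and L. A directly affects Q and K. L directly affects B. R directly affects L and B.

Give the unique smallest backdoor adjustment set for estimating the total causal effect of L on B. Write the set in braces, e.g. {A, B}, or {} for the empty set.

Variables eligible for adjustment (non-descendants of L, excluding L and B): {A, K, R, Z}.
Backdoor paths from L to B:
  P1: L <- Z -> A -> Q <- B
  P2: L <- Z -> A -> Q <- E <- B
  P3: L <- Z -> Q <- B
  P4: L <- Z -> Q <- E <- B
  P5: L <- R -> B
The empty set is not sufficient: P5 (L <- R -> B) has no collider blocking it and no conditioned non-collider, so it is open.
Try {R}:
  P1: blocked at collider Q (neither it nor any descendant is in the conditioning set).
  P2: blocked at collider Q (neither it nor any descendant is in the conditioning set).
  P3: blocked at collider Q (neither it nor any descendant is in the conditioning set).
  P4: blocked at collider Q (neither it nor any descendant is in the conditioning set).
  P5: blocked at fork node R ∈ conditioning set.
{R} contains no descendant of L and blocks every backdoor path.
No other singleton works — e.g. {Z} leaves P5 open — so {R} is the unique smallest valid adjustment set.

{R}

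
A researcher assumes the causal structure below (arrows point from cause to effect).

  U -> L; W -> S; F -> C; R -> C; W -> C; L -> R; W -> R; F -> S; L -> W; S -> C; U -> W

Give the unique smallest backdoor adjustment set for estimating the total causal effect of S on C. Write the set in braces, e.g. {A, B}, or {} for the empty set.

{F, W}

Variables eligible for adjustment (non-descendants of S, excluding S and C): {F, L, R, U, W}.
Backdoor paths from S to C:
  P1: S <- F -> C
  P2: S <- W <- U -> L -> R -> C
  P3: S <- W <- L -> R -> C
  P4: S <- W -> R -> C
  P5: S <- W -> C
The empty set is not sufficient: P1 (S <- F -> C) has no collider blocking it and no conditioned non-collider, so it is open.
Try {F, W}:
  P1: blocked at fork node F ∈ conditioning set.
  P2: blocked at chain node W ∈ conditioning set.
  P3: blocked at chain node W ∈ conditioning set.
  P4: blocked at fork node W ∈ conditioning set.
  P5: blocked at fork node W ∈ conditioning set.
{F, W} contains no descendant of S and blocks every backdoor path.
Every element of {F, W} is needed (dropping F leaves P1 open; dropping W leaves P2 open), so no proper subset is valid.
Among all size-2 subsets of the eligible variables, only {F, W} blocks every backdoor path, so it is the unique smallest valid adjustment set.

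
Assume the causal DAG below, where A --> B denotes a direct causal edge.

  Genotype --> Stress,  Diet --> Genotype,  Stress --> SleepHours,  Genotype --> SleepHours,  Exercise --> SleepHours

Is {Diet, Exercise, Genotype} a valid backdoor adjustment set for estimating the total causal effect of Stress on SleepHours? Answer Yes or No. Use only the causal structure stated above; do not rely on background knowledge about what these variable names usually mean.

Backdoor paths from Stress to SleepHours (paths whose first edge points into Stress):
  P1: Stress <- Genotype -> SleepHours
Condition 1 (no descendant of Stress in the set): holds — descendants of Stress are {SleepHours}; none are in {Diet, Exercise, Genotype}.
Condition 2 (every backdoor path blocked by {Diet, Exercise, Genotype}):
  P1: blocked at fork node Genotype ∈ conditioning set.
{Diet, Exercise, Genotype} satisfies the backdoor criterion.

Yes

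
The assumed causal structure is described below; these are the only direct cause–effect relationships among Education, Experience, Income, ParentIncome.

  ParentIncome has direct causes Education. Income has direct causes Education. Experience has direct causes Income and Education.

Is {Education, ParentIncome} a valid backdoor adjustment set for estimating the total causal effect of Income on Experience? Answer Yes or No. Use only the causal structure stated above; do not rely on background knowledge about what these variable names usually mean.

Yes

Backdoor paths from Income to Experience (paths whose first edge points into Income):
  P1: Income <- Education -> Experience
Condition 1 (no descendant of Income in the set): holds — descendants of Income are {Experience}; none are in {Education, ParentIncome}.
Condition 2 (every backdoor path blocked by {Education, ParentIncome}):
  P1: blocked at fork node Education ∈ conditioning set.
{Education, ParentIncome} satisfies the backdoor criterion.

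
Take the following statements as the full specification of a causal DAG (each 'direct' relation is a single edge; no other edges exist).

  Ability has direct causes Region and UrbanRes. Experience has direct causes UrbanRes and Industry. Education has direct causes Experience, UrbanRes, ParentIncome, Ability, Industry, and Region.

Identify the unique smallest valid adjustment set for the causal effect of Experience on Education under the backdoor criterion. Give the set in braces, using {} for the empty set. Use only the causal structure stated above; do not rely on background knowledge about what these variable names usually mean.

Variables eligible for adjustment (non-descendants of Experience, excluding Experience and Education): {Ability, Industry, ParentIncome, Region, UrbanRes}.
Backdoor paths from Experience to Education:
  P1: Experience <- UrbanRes -> Ability <- Region -> Education
  P2: Experience <- UrbanRes -> Ability -> Education
  P3: Experience <- UrbanRes -> Education
  P4: Experience <- Industry -> Education
The empty set is not sufficient: P2 (Experience <- UrbanRes -> Ability -> Education) has no collider blocking it and no conditioned non-collider, so it is open.
Try {Industry, UrbanRes}:
  P1: blocked at fork node UrbanRes ∈ conditioning set.
  P2: blocked at fork node UrbanRes ∈ conditioning set.
  P3: blocked at fork node UrbanRes ∈ conditioning set.
  P4: blocked at fork node Industry ∈ conditioning set.
{Industry, UrbanRes} contains no descendant of Experience and blocks every backdoor path.
Every element of {Industry, UrbanRes} is needed (dropping Industry leaves P4 open; dropping UrbanRes leaves P2 open), so no proper subset is valid.
Among all size-2 subsets of the eligible variables, only {Industry, UrbanRes} blocks every backdoor path, so it is the unique smallest valid adjustment set.

{Industry, UrbanRes}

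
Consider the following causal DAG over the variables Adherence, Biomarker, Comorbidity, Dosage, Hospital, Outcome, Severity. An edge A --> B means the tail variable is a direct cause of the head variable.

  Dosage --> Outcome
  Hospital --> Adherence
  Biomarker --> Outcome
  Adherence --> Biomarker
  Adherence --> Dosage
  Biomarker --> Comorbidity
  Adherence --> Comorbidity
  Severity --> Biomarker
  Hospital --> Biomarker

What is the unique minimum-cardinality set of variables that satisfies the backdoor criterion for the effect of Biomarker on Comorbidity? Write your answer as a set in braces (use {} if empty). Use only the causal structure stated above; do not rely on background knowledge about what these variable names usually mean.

{Adherence}

Variables eligible for adjustment (non-descendants of Biomarker, excluding Biomarker and Comorbidity): {Adherence, Dosage, Hospital, Severity}.
Backdoor paths from Biomarker to Comorbidity:
  P1: Biomarker <- Hospital -> Adherence -> Comorbidity
  P2: Biomarker <- Adherence -> Comorbidity
The empty set is not sufficient: P1 (Biomarker <- Hospital -> Adherence -> Comorbidity) has no collider blocking it and no conditioned non-collider, so it is open.
Try {Adherence}:
  P1: blocked at chain node Adherence ∈ conditioning set.
  P2: blocked at fork node Adherence ∈ conditioning set.
{Adherence} contains no descendant of Biomarker and blocks every backdoor path.
No other singleton works — e.g. {Hospital} leaves P2 open — so {Adherence} is the unique smallest valid adjustment set.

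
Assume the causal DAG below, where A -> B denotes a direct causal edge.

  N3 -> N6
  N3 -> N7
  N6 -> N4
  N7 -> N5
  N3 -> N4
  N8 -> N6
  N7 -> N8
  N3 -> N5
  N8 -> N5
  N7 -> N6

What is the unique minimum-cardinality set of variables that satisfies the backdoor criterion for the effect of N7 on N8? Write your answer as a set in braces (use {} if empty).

{}

Variables eligible for adjustment (non-descendants of N7, excluding N7 and N8): {N3}.
Backdoor paths from N7 to N8:
  P1: N7 <- N3 -> N5 <- N8
  P2: N7 <- N3 -> N6 <- N8
  P3: N7 <- N3 -> N4 <- N6 <- N8
Each backdoor path contains an unconditioned collider, so every path is already blocked with the empty conditioning set:
  P1: blocked at collider N5 (neither it nor any descendant is in the conditioning set).
  P2: blocked at collider N6 (neither it nor any descendant is in the conditioning set).
  P3: blocked at collider N4 (neither it nor any descendant is in the conditioning set).
The empty set is therefore the unique smallest valid set.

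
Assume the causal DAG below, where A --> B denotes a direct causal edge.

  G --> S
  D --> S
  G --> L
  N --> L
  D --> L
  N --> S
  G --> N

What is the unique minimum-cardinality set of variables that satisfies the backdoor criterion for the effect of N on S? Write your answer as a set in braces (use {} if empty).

Variables eligible for adjustment (non-descendants of N, excluding N and S): {D, G}.
Backdoor paths from N to S:
  P1: N <- G -> L <- D -> S
  P2: N <- G -> S
The empty set is not sufficient: P2 (N <- G -> S) has no collider blocking it and no conditioned non-collider, so it is open.
Try {G}:
  P1: blocked at fork node G ∈ conditioning set.
  P2: blocked at fork node G ∈ conditioning set.
{G} contains no descendant of N and blocks every backdoor path.
No other singleton works — e.g. {D} leaves P2 open — so {G} is the unique smallest valid adjustment set.

{G}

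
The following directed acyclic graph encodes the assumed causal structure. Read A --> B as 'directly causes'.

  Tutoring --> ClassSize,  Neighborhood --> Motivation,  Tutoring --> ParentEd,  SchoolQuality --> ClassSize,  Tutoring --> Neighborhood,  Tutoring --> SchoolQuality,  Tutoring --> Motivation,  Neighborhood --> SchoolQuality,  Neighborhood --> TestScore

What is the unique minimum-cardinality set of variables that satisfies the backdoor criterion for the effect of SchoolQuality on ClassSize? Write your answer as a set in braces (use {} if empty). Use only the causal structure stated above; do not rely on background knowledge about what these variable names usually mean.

Variables eligible for adjustment (non-descendants of SchoolQuality, excluding SchoolQuality and ClassSize): {Motivation, Neighborhood, ParentEd, TestScore, Tutoring}.
Backdoor paths from SchoolQuality to ClassSize:
  P1: SchoolQuality <- Tutoring -> ClassSize
  P2: SchoolQuality <- Neighborhood <- Tutoring -> ClassSize
  P3: SchoolQuality <- Neighborhood -> Motivation <- Tutoring -> ClassSize
The empty set is not sufficient: P1 (SchoolQuality <- Tutoring -> ClassSize) has no collider blocking it and no conditioned non-collider, so it is open.
Try {Tutoring}:
  P1: blocked at fork node Tutoring ∈ conditioning set.
  P2: blocked at fork node Tutoring ∈ conditioning set.
  P3: blocked at collider Motivation (neither it nor any descendant is in the conditioning set).
{Tutoring} contains no descendant of SchoolQuality and blocks every backdoor path.
No other singleton works — e.g. {Neighborhood} leaves P1 open — so {Tutoring} is the unique smallest valid adjustment set.

{Tutoring}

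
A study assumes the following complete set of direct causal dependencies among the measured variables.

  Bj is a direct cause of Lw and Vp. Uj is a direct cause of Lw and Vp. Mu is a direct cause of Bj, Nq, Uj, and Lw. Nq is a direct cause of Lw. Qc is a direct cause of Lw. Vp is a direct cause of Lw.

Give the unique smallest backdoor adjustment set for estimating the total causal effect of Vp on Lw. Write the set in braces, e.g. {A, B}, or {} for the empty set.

{Bj, Uj}

Variables eligible for adjustment (non-descendants of Vp, excluding Vp and Lw): {Bj, Mu, Nq, Qc, Uj}.
Backdoor paths from Vp to Lw:
  P1: Vp <- Uj <- Mu -> Bj -> Lw
  P2: Vp <- Uj <- Mu -> Nq -> Lw
  P3: Vp <- Uj <- Mu -> Lw
  P4: Vp <- Uj -> Lw
  P5: Vp <- Bj <- Mu -> Uj -> Lw
  P6: Vp <- Bj <- Mu -> Nq -> Lw
  P7: Vp <- Bj <- Mu -> Lw
  P8: Vp <- Bj -> Lw
The empty set is not sufficient: P1 (Vp <- Uj <- Mu -> Bj -> Lw) has no collider blocking it and no conditioned non-collider, so it is open.
Try {Bj, Uj}:
  P1: blocked at chain node Uj ∈ conditioning set.
  P2: blocked at chain node Uj ∈ conditioning set.
  P3: blocked at chain node Uj ∈ conditioning set.
  P4: blocked at fork node Uj ∈ conditioning set.
  P5: blocked at chain node Bj ∈ conditioning set.
  P6: blocked at chain node Bj ∈ conditioning set.
  P7: blocked at chain node Bj ∈ conditioning set.
  P8: blocked at fork node Bj ∈ conditioning set.
{Bj, Uj} contains no descendant of Vp and blocks every backdoor path.
Every element of {Bj, Uj} is needed (dropping Bj leaves P6 open; dropping Uj leaves P2 open), so no proper subset is valid.
Among all size-2 subsets of the eligible variables, only {Bj, Uj} blocks every backdoor path, so it is the unique smallest valid adjustment set.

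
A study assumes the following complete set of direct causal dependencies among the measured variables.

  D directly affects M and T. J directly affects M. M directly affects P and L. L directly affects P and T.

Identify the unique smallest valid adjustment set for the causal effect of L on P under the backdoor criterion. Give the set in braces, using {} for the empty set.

{M}

Variables eligible for adjustment (non-descendants of L, excluding L and P): {D, J, M}.
Backdoor paths from L to P:
  P1: L <- M -> P
The empty set is not sufficient: P1 (L <- M -> P) has no collider blocking it and no conditioned non-collider, so it is open.
Try {M}:
  P1: blocked at fork node M ∈ conditioning set.
{M} contains no descendant of L and blocks every backdoor path.
No other singleton works — e.g. {D} leaves P1 open — so {M} is the unique smallest valid adjustment set.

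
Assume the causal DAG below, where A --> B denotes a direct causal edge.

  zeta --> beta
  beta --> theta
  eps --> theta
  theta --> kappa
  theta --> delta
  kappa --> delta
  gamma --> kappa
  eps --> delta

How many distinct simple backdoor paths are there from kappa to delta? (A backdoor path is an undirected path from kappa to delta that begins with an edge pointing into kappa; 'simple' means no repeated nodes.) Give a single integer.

2

A backdoor path from kappa to delta is any simple undirected path whose first edge points into kappa (i.e. leaves kappa via a parent).
Parents of kappa: {gamma, theta}.
Enumerating:
  P1: kappa <- theta <- eps -> delta
  P2: kappa <- theta -> delta
That exhausts the simple backdoor paths. Count: 2.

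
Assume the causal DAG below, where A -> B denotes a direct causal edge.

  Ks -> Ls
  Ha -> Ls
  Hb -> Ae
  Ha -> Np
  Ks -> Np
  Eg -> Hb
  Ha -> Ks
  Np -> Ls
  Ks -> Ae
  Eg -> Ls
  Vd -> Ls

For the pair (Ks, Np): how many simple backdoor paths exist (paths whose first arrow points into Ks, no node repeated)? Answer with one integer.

2

A backdoor path from Ks to Np is any simple undirected path whose first edge points into Ks (i.e. leaves Ks via a parent).
Parents of Ks: {Ha}.
Enumerating:
  P1: Ks <- Ha -> Np
  P2: Ks <- Ha -> Ls <- Np
That exhausts the simple backdoor paths. Count: 2.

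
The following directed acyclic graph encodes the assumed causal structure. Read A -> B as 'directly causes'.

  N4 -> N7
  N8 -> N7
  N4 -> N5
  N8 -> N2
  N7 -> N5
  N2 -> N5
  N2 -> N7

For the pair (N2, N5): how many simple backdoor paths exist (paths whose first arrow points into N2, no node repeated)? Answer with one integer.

2

A backdoor path from N2 to N5 is any simple undirected path whose first edge points into N2 (i.e. leaves N2 via a parent).
Parents of N2: {N8}.
Enumerating:
  P1: N2 <- N8 -> N7 <- N4 -> N5
  P2: N2 <- N8 -> N7 -> N5
That exhausts the simple backdoor paths. Count: 2.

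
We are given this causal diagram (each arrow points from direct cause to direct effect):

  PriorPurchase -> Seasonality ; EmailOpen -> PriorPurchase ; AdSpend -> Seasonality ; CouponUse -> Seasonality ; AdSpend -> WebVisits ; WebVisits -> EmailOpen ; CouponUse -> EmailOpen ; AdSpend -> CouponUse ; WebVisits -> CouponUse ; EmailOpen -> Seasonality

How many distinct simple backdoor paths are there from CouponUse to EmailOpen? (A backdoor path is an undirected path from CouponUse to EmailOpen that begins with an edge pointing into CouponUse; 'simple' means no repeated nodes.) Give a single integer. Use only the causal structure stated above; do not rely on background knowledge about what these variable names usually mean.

6

A backdoor path from CouponUse to EmailOpen is any simple undirected path whose first edge points into CouponUse (i.e. leaves CouponUse via a parent).
Parents of CouponUse: {AdSpend, WebVisits}.
Enumerating:
  P1: CouponUse <- AdSpend -> WebVisits -> EmailOpen
  P2: CouponUse <- AdSpend -> Seasonality <- EmailOpen
  P3: CouponUse <- AdSpend -> Seasonality <- PriorPurchase <- EmailOpen
  P4: CouponUse <- WebVisits <- AdSpend -> Seasonality <- EmailOpen
  P5: CouponUse <- WebVisits <- AdSpend -> Seasonality <- PriorPurchase <- EmailOpen
  P6: CouponUse <- WebVisits -> EmailOpen
That exhausts the simple backdoor paths. Count: 6.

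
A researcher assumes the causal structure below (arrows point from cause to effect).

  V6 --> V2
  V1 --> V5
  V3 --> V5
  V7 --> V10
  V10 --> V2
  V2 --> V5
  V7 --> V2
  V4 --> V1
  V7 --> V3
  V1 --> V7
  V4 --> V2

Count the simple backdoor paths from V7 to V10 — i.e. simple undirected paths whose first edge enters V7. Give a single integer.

2

A backdoor path from V7 to V10 is any simple undirected path whose first edge points into V7 (i.e. leaves V7 via a parent).
Parents of V7: {V1}.
Enumerating:
  P1: V7 <- V1 <- V4 -> V2 <- V10
  P2: V7 <- V1 -> V5 <- V2 <- V10
That exhausts the simple backdoor paths. Count: 2.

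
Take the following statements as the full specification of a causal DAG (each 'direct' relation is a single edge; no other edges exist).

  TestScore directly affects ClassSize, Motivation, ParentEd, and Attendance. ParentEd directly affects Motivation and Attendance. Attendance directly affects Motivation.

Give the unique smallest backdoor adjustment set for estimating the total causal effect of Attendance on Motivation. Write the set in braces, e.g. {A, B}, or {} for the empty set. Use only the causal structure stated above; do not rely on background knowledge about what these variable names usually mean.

{ParentEd, TestScore}

Variables eligible for adjustment (non-descendants of Attendance, excluding Attendance and Motivation): {ClassSize, ParentEd, TestScore}.
Backdoor paths from Attendance to Motivation:
  P1: Attendance <- TestScore -> ParentEd -> Motivation
  P2: Attendance <- TestScore -> Motivation
  P3: Attendance <- ParentEd <- TestScore -> Motivation
  P4: Attendance <- ParentEd -> Motivation
The empty set is not sufficient: P1 (Attendance <- TestScore -> ParentEd -> Motivation) has no collider blocking it and no conditioned non-collider, so it is open.
Try {ParentEd, TestScore}:
  P1: blocked at fork node TestScore ∈ conditioning set.
  P2: blocked at fork node TestScore ∈ conditioning set.
  P3: blocked at chain node ParentEd ∈ conditioning set.
  P4: blocked at fork node ParentEd ∈ conditioning set.
{ParentEd, TestScore} contains no descendant of Attendance and blocks every backdoor path.
Every element of {ParentEd, TestScore} is needed (dropping ParentEd leaves P4 open; dropping TestScore leaves P2 open), so no proper subset is valid.
Among all size-2 subsets of the eligible variables, only {ParentEd, TestScore} blocks every backdoor path, so it is the unique smallest valid adjustment set.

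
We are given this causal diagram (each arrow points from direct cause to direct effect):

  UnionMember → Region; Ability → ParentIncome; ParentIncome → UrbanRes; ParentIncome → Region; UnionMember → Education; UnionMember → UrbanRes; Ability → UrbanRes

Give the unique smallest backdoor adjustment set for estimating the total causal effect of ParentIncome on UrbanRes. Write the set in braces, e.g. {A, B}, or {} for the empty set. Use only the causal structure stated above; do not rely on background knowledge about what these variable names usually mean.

Variables eligible for adjustment (non-descendants of ParentIncome, excluding ParentIncome and UrbanRes): {Ability, Education, UnionMember}.
Backdoor paths from ParentIncome to UrbanRes:
  P1: ParentIncome <- Ability -> UrbanRes
The empty set is not sufficient: P1 (ParentIncome <- Ability -> UrbanRes) has no collider blocking it and no conditioned non-collider, so it is open.
Try {Ability}:
  P1: blocked at fork node Ability ∈ conditioning set.
{Ability} contains no descendant of ParentIncome and blocks every backdoor path.
No other singleton works — e.g. {UnionMember} leaves P1 open — so {Ability} is the unique smallest valid adjustment set.

{Ability}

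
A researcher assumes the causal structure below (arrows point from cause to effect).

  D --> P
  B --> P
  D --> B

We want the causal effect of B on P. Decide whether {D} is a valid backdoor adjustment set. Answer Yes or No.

Backdoor paths from B to P (paths whose first edge points into B):
  P1: B <- D -> P
Condition 1 (no descendant of B in the set): holds — descendants of B are {P}; none are in {D}.
Condition 2 (every backdoor path blocked by {D}):
  P1: blocked at fork node D ∈ conditioning set.
{D} satisfies the backdoor criterion.

Yes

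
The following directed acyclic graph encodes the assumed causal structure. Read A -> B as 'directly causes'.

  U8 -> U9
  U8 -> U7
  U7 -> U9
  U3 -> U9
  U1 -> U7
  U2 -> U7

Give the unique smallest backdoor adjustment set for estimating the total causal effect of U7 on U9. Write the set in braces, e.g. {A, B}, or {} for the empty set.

Variables eligible for adjustment (non-descendants of U7, excluding U7 and U9): {U1, U2, U3, U8}.
Backdoor paths from U7 to U9:
  P1: U7 <- U8 -> U9
The empty set is not sufficient: P1 (U7 <- U8 -> U9) has no collider blocking it and no conditioned non-collider, so it is open.
Try {U8}:
  P1: blocked at fork node U8 ∈ conditioning set.
{U8} contains no descendant of U7 and blocks every backdoor path.
No other singleton works — e.g. {U3} leaves P1 open — so {U8} is the unique smallest valid adjustment set.

{U8}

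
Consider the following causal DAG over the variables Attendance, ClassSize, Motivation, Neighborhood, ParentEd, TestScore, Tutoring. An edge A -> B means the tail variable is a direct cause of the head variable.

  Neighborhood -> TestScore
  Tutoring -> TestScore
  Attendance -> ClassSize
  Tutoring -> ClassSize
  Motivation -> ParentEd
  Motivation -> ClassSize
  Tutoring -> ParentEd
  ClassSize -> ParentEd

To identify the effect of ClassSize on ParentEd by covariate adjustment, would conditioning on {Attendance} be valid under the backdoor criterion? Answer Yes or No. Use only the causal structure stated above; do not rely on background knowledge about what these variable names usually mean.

No

Backdoor paths from ClassSize to ParentEd (paths whose first edge points into ClassSize):
  P1: ClassSize <- Motivation -> ParentEd
  P2: ClassSize <- Tutoring -> ParentEd
Condition 1 (no descendant of ClassSize in the set): holds — descendants of ClassSize are {ParentEd}; none are in {Attendance}.
Condition 2 (every backdoor path blocked by {Attendance}):
  P1: open — no interior node is in the conditioning set.
  P2: open — no interior node is in the conditioning set.
{Attendance} does not satisfy the backdoor criterion.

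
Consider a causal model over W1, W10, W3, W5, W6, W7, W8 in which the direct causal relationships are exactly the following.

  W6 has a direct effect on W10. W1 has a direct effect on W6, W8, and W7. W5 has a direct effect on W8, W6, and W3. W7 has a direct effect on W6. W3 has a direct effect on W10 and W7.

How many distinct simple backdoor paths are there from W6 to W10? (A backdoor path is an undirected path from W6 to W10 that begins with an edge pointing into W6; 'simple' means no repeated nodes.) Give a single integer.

A backdoor path from W6 to W10 is any simple undirected path whose first edge points into W6 (i.e. leaves W6 via a parent).
Parents of W6: {W1, W5, W7}.
Enumerating:
  P1: W6 <- W5 -> W3 -> W10
  P2: W6 <- W5 -> W8 <- W1 -> W7 <- W3 -> W10
  P3: W6 <- W1 -> W8 <- W5 -> W3 -> W10
  P4: W6 <- W1 -> W7 <- W3 -> W10
  P5: W6 <- W7 <- W3 -> W10
  P6: W6 <- W7 <- W1 -> W8 <- W5 -> W3 -> W10
That exhausts the simple backdoor paths. Count: 6.

6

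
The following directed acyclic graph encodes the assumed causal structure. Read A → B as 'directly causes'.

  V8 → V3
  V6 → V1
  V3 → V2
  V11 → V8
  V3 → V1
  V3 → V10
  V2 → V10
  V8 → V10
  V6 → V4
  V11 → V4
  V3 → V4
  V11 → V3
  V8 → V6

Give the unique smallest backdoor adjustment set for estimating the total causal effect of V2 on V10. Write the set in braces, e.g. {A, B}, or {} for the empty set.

{V3}

Variables eligible for adjustment (non-descendants of V2, excluding V2 and V10): {V1, V11, V3, V4, V6, V8}.
Backdoor paths from V2 to V10:
  P1: V2 <- V3 <- V11 -> V8 -> V10
  P2: V2 <- V3 <- V11 -> V4 <- V6 <- V8 -> V10
  P3: V2 <- V3 <- V8 -> V10
  P4: V2 <- V3 -> V1 <- V6 <- V8 -> V10
  P5: V2 <- V3 -> V1 <- V6 -> V4 <- V11 -> V8 -> V10
  P6: V2 <- V3 -> V10
  P7: V2 <- V3 -> V4 <- V11 -> V8 -> V10
  P8: V2 <- V3 -> V4 <- V6 <- V8 -> V10
The empty set is not sufficient: P1 (V2 <- V3 <- V11 -> V8 -> V10) has no collider blocking it and no conditioned non-collider, so it is open.
Try {V3}:
  P1: blocked at chain node V3 ∈ conditioning set.
  P2: blocked at chain node V3 ∈ conditioning set.
  P3: blocked at chain node V3 ∈ conditioning set.
  P4: blocked at fork node V3 ∈ conditioning set.
  P5: blocked at fork node V3 ∈ conditioning set.
  P6: blocked at fork node V3 ∈ conditioning set.
  P7: blocked at fork node V3 ∈ conditioning set.
  P8: blocked at fork node V3 ∈ conditioning set.
{V3} contains no descendant of V2 and blocks every backdoor path.
No other singleton works — e.g. {V11} leaves P3 open — so {V3} is the unique smallest valid adjustment set.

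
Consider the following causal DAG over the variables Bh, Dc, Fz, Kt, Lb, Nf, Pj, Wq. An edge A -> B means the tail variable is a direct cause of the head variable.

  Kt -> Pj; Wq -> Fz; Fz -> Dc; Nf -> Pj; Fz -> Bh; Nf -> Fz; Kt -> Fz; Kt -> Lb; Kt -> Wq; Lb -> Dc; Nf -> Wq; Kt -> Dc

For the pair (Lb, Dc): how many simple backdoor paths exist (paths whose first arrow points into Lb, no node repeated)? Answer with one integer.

A backdoor path from Lb to Dc is any simple undirected path whose first edge points into Lb (i.e. leaves Lb via a parent).
Parents of Lb: {Kt}.
Enumerating:
  P1: Lb <- Kt -> Wq <- Nf -> Fz -> Dc
  P2: Lb <- Kt -> Wq -> Fz -> Dc
  P3: Lb <- Kt -> Fz -> Dc
  P4: Lb <- Kt -> Pj <- Nf -> Wq -> Fz -> Dc
  P5: Lb <- Kt -> Pj <- Nf -> Fz -> Dc
  P6: Lb <- Kt -> Dc
That exhausts the simple backdoor paths. Count: 6.

6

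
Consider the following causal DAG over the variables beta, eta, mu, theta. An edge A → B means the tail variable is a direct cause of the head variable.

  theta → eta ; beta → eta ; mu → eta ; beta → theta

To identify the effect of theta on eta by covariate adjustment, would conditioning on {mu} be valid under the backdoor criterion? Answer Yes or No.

Backdoor paths from theta to eta (paths whose first edge points into theta):
  P1: theta <- beta -> eta
Condition 1 (no descendant of theta in the set): holds — descendants of theta are {eta}; none are in {mu}.
Condition 2 (every backdoor path blocked by {mu}):
  P1: open — no interior node is in the conditioning set.
{mu} does not satisfy the backdoor criterion.

No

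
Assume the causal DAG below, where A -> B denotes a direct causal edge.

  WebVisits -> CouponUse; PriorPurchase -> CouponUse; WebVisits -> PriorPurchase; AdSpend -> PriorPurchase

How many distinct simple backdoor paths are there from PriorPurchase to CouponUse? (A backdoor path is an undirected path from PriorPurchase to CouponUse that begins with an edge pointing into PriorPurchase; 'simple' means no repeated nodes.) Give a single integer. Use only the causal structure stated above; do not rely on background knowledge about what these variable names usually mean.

A backdoor path from PriorPurchase to CouponUse is any simple undirected path whose first edge points into PriorPurchase (i.e. leaves PriorPurchase via a parent).
Parents of PriorPurchase: {AdSpend, WebVisits}.
Enumerating:
  P1: PriorPurchase <- WebVisits -> CouponUse
That exhausts the simple backdoor paths. Count: 1.

1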